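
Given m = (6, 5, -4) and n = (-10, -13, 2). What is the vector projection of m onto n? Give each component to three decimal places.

m · n = 6·(-10) + 5·(-13) + (-4)·2 = -60 - 65 - 8 = -133
|n|² = 100 + 169 + 4 = 273
proj_n m = (-133/273) · (-10, -13, 2) ≈ (4.872, 6.333, -0.974)

(4.872, 6.333, -0.974)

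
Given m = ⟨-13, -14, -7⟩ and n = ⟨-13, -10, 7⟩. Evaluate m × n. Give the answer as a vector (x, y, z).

i: (-14)·7 - (-7)·(-10) = -98 - 70 = -168
j: (-7)·(-13) - (-13)·7 = 91 - (-91) = 182
k: (-13)·(-10) - (-14)·(-13) = 130 - 182 = -52
m × n = (-168, 182, -52)

(-168, 182, -52)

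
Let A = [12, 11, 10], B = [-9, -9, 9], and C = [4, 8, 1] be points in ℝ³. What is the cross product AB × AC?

AB = (-21, -20, -1)
AC = (-8, -3, -9)
i: (-20)·(-9) - (-1)·(-3) = 180 - 3 = 177
j: (-1)·(-8) - (-21)·(-9) = 8 - 189 = -181
k: (-21)·(-3) - (-20)·(-8) = 63 - 160 = -97
AB × AC = (177, -181, -97)

(177, -181, -97)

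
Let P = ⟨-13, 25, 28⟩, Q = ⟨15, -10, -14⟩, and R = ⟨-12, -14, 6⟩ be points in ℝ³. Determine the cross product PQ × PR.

PQ = (28, -35, -42)
PR = (1, -39, -22)
i: (-35)·(-22) - (-42)·(-39) = 770 - 1638 = -868
j: (-42)·1 - 28·(-22) = -42 - (-616) = 574
k: 28·(-39) - (-35)·1 = -1092 - (-35) = -1057
PQ × PR = (-868, 574, -1057)

(-868, 574, -1057)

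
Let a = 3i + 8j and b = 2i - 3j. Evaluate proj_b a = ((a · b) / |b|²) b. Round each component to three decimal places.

(-2.769, 4.154)

a · b = 3·2 + 8·(-3) = 6 - 24 = -18
|b|² = 4 + 9 = 13
proj_b a = (-18/13) · (2, -3) ≈ (-2.769, 4.154)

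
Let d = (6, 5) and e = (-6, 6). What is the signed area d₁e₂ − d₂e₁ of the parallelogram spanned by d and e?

66

6·6 - 5·(-6) = 36 - (-30) = 66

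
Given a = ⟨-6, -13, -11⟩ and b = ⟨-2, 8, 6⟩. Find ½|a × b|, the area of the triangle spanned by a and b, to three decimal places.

i: (-13)·6 - (-11)·8 = -78 - (-88) = 10
j: (-11)·(-2) - (-6)·6 = 22 - (-36) = 58
k: (-6)·8 - (-13)·(-2) = -48 - 26 = -74
a × b = (10, 58, -74)
|a × b| = √(10² + 58² + (-74)²) = √8940 ≈ 94.5516
area = ½ · 94.5516 ≈ 47.276

47.276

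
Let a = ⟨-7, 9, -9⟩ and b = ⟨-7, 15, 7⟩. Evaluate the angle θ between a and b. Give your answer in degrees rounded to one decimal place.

62.4

a · b = (-7)·(-7) + 9·15 + (-9)·7 = 49 + 135 - 63 = 121
|a|² = 49 + 81 + 81 = 211,  |a| = √211 ≈ 14.525839
|b|² = 49 + 225 + 49 = 323,  |b| = √323 ≈ 17.972201
cos θ = 121 / (14.525839 · 17.972201) ≈ 0.46349
θ = arccos(0.46349) ≈ 62.4°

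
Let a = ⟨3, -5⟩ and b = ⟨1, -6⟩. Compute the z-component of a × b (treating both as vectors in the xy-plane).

-13

3·(-6) - (-5)·1 = -18 - (-5) = -13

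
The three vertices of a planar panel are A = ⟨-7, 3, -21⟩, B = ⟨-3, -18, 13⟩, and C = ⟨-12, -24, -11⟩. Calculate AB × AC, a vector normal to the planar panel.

AB = (4, -21, 34)
AC = (-5, -27, 10)
i: (-21)·10 - 34·(-27) = -210 - (-918) = 708
j: 34·(-5) - 4·10 = -170 - 40 = -210
k: 4·(-27) - (-21)·(-5) = -108 - 105 = -213
AB × AC = (708, -210, -213)

(708, -210, -213)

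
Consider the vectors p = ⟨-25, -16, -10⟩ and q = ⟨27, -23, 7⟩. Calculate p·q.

p · q = (-25)·27 + (-16)·(-23) + (-10)·7 = -675 + 368 - 70 = -377

-377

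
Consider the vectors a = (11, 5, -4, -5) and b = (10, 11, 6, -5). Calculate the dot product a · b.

166

a · b = 11·10 + 5·11 + (-4)·6 + (-5)·(-5) = 110 + 55 - 24 + 25 = 166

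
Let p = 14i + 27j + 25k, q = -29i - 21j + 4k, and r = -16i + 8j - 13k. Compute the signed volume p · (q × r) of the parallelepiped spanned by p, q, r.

-22733

q × r:
i: (-21)·(-13) - 4·8 = 273 - 32 = 241
j: 4·(-16) - (-29)·(-13) = -64 - 377 = -441
k: (-29)·8 - (-21)·(-16) = -232 - 336 = -568
q × r = (241, -441, -568)
p · (q × r) = 14·241 + 27·(-441) + 25·(-568) = 3374 - 11907 - 14200 = -22733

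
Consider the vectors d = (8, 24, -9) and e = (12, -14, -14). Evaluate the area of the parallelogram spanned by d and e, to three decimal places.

611.114

i: 24·(-14) - (-9)·(-14) = -336 - 126 = -462
j: (-9)·12 - 8·(-14) = -108 - (-112) = 4
k: 8·(-14) - 24·12 = -112 - 288 = -400
d × e = (-462, 4, -400)
|d × e| = √((-462)² + 4² + (-400)²) = √373460 ≈ 611.1137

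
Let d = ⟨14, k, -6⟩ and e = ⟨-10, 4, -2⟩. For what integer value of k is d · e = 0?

d · e = 14·(-10) + k·4 + (-6)·(-2) = -128 + 4k
Set equal to 0: 4k = 128, so k = 32.

32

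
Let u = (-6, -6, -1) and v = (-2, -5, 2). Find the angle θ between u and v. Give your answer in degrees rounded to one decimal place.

35.4

u · v = (-6)·(-2) + (-6)·(-5) + (-1)·2 = 12 + 30 - 2 = 40
|u|² = 36 + 36 + 1 = 73,  |u| = √73 ≈ 8.544004
|v|² = 4 + 25 + 4 = 33,  |v| = √33 ≈ 5.744563
cos θ = 40 / (8.544004 · 5.744563) ≈ 0.81497
θ = arccos(0.81497) ≈ 35.4°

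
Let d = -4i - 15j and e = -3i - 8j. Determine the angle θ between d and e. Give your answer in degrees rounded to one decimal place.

5.6

d · e = (-4)·(-3) + (-15)·(-8) = 12 + 120 = 132
|d|² = 16 + 225 = 241,  |d| = √241 ≈ 15.524175
|e|² = 9 + 64 = 73,  |e| = √73 ≈ 8.544004
cos θ = 132 / (15.524175 · 8.544004) ≈ 0.99519
θ = arccos(0.99519) ≈ 5.6°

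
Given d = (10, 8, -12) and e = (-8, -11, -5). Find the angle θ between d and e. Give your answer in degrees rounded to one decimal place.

115.1

d · e = 10·(-8) + 8·(-11) + (-12)·(-5) = -80 - 88 + 60 = -108
|d|² = 100 + 64 + 144 = 308,  |d| = √308 ≈ 17.549929
|e|² = 64 + 121 + 25 = 210,  |e| = √210 ≈ 14.491377
cos θ = -108 / (17.549929 · 14.491377) ≈ -0.42466
θ = arccos(-0.42466) ≈ 115.1°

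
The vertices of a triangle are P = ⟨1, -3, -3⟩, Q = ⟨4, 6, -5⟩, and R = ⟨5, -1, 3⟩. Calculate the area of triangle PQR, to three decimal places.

PQ = (3, 9, -2),  PR = (4, 2, 6)
i: 9·6 - (-2)·2 = 54 - (-4) = 58
j: (-2)·4 - 3·6 = -8 - 18 = -26
k: 3·2 - 9·4 = 6 - 36 = -30
PQ × PR = (58, -26, -30)
|PQ × PR| = √4940 ≈ 70.2851
area = ½ · 70.2851 ≈ 35.143

35.143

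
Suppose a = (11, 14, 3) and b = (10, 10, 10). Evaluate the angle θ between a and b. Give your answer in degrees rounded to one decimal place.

26.4

a · b = 11·10 + 14·10 + 3·10 = 110 + 140 + 30 = 280
|a|² = 121 + 196 + 9 = 326,  |a| = √326 ≈ 18.055470
|b|² = 100 + 100 + 100 = 300,  |b| = √300 ≈ 17.320508
cos θ = 280 / (18.055470 · 17.320508) ≈ 0.89534
θ = arccos(0.89534) ≈ 26.4°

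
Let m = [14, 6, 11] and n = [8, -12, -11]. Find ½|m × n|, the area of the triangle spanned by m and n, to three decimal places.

165.511

i: 6·(-11) - 11·(-12) = -66 - (-132) = 66
j: 11·8 - 14·(-11) = 88 - (-154) = 242
k: 14·(-12) - 6·8 = -168 - 48 = -216
m × n = (66, 242, -216)
|m × n| = √(66² + 242² + (-216)²) = √109576 ≈ 331.0227
area = ½ · 331.0227 ≈ 165.511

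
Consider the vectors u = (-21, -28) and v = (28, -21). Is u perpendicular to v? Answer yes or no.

u · v = (-21)·28 + (-28)·(-21) = -588 + 588 = 0
Zero, so the vectors are orthogonal.

yes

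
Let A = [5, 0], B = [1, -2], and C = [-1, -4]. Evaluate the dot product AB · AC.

32

AB = B − A = (-4, -2)
AC = C − A = (-6, -4)
AB · AC = (-4)·(-6) + (-2)·(-4) = 24 + 8 = 32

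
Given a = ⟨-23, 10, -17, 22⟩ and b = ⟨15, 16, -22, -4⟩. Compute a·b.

101

a · b = (-23)·15 + 10·16 + (-17)·(-22) + 22·(-4) = -345 + 160 + 374 - 88 = 101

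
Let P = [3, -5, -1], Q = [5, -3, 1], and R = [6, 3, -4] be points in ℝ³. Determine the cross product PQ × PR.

PQ = (2, 2, 2)
PR = (3, 8, -3)
i: 2·(-3) - 2·8 = -6 - 16 = -22
j: 2·3 - 2·(-3) = 6 - (-6) = 12
k: 2·8 - 2·3 = 16 - 6 = 10
PQ × PR = (-22, 12, 10)

(-22, 12, 10)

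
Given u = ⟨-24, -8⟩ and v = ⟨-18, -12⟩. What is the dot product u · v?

u · v = (-24)·(-18) + (-8)·(-12) = 432 + 96 = 528

528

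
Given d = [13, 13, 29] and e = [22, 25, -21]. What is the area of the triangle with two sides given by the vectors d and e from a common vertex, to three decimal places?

i: 13·(-21) - 29·25 = -273 - 725 = -998
j: 29·22 - 13·(-21) = 638 - (-273) = 911
k: 13·25 - 13·22 = 325 - 286 = 39
d × e = (-998, 911, 39)
|d × e| = √((-998)² + 911² + 39²) = √1827446 ≈ 1351.8306
area = ½ · 1351.8306 ≈ 675.915

675.915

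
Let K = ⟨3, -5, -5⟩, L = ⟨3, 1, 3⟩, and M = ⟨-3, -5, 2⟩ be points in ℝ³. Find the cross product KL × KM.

KL = (0, 6, 8)
KM = (-6, 0, 7)
i: 6·7 - 8·0 = 42 - 0 = 42
j: 8·(-6) - 0·7 = -48 - 0 = -48
k: 0·0 - 6·(-6) = 0 - (-36) = 36
KL × KM = (42, -48, 36)

(42, -48, 36)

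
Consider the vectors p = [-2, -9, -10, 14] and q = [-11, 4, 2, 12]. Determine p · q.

p · q = (-2)·(-11) + (-9)·4 + (-10)·2 + 14·12 = 22 - 36 - 20 + 168 = 134

134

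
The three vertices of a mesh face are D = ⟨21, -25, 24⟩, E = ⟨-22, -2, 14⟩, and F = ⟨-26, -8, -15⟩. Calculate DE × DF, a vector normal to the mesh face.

DE = (-43, 23, -10)
DF = (-47, 17, -39)
i: 23·(-39) - (-10)·17 = -897 - (-170) = -727
j: (-10)·(-47) - (-43)·(-39) = 470 - 1677 = -1207
k: (-43)·17 - 23·(-47) = -731 - (-1081) = 350
DE × DF = (-727, -1207, 350)

(-727, -1207, 350)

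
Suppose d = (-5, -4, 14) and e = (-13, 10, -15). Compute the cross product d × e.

(-80, -257, -102)

i: (-4)·(-15) - 14·10 = 60 - 140 = -80
j: 14·(-13) - (-5)·(-15) = -182 - 75 = -257
k: (-5)·10 - (-4)·(-13) = -50 - 52 = -102
d × e = (-80, -257, -102)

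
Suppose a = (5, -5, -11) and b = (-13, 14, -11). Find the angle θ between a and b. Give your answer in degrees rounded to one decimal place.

92.8

a · b = 5·(-13) + (-5)·14 + (-11)·(-11) = -65 - 70 + 121 = -14
|a|² = 25 + 25 + 121 = 171,  |a| = √171 ≈ 13.076697
|b|² = 169 + 196 + 121 = 486,  |b| = √486 ≈ 22.045408
cos θ = -14 / (13.076697 · 22.045408) ≈ -0.04856
θ = arccos(-0.04856) ≈ 92.8°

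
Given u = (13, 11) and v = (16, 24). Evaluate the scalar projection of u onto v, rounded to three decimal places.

u · v = 13·16 + 11·24 = 208 + 264 = 472
|v| = √(256 + 576) = √832 ≈ 28.8444
comp_v u = 472 / √832 ≈ 16.364

16.364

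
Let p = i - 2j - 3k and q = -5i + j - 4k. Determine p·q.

5

p · q = 1·(-5) + (-2)·1 + (-3)·(-4) = -5 - 2 + 12 = 5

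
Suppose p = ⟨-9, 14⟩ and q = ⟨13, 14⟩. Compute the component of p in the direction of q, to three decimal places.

4.135

p · q = (-9)·13 + 14·14 = -117 + 196 = 79
|q| = √(169 + 196) = √365 ≈ 19.1050
comp_q p = 79 / √365 ≈ 4.135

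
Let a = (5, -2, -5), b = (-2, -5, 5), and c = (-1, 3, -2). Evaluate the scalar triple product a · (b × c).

b × c:
i: (-5)·(-2) - 5·3 = 10 - 15 = -5
j: 5·(-1) - (-2)·(-2) = -5 - 4 = -9
k: (-2)·3 - (-5)·(-1) = -6 - 5 = -11
b × c = (-5, -9, -11)
a · (b × c) = 5·(-5) + (-2)·(-9) + (-5)·(-11) = -25 + 18 + 55 = 48

48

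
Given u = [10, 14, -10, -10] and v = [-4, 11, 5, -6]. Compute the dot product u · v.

u · v = 10·(-4) + 14·11 + (-10)·5 + (-10)·(-6) = -40 + 154 - 50 + 60 = 124

124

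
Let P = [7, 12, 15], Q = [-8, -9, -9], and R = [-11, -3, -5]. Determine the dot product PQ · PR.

1065

PQ = Q − P = (-15, -21, -24)
PR = R − P = (-18, -15, -20)
PQ · PR = (-15)·(-18) + (-21)·(-15) + (-24)·(-20) = 270 + 315 + 480 = 1065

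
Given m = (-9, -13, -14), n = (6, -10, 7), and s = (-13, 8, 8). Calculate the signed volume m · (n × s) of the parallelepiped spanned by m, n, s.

4179

n × s:
i: (-10)·8 - 7·8 = -80 - 56 = -136
j: 7·(-13) - 6·8 = -91 - 48 = -139
k: 6·8 - (-10)·(-13) = 48 - 130 = -82
n × s = (-136, -139, -82)
m · (n × s) = (-9)·(-136) + (-13)·(-139) + (-14)·(-82) = 1224 + 1807 + 1148 = 4179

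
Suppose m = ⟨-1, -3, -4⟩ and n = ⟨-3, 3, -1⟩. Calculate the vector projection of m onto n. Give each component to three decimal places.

m · n = (-1)·(-3) + (-3)·3 + (-4)·(-1) = 3 - 9 + 4 = -2
|n|² = 9 + 9 + 1 = 19
proj_n m = (-2/19) · (-3, 3, -1) ≈ (0.316, -0.316, 0.105)

(0.316, -0.316, 0.105)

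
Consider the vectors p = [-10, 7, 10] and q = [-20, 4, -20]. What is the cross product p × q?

i: 7·(-20) - 10·4 = -140 - 40 = -180
j: 10·(-20) - (-10)·(-20) = -200 - 200 = -400
k: (-10)·4 - 7·(-20) = -40 - (-140) = 100
p × q = (-180, -400, 100)

(-180, -400, 100)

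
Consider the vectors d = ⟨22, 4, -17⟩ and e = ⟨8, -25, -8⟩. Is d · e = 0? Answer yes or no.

d · e = 22·8 + 4·(-25) + (-17)·(-8) = 176 - 100 + 136 = 212
Nonzero, so the vectors are not orthogonal.

no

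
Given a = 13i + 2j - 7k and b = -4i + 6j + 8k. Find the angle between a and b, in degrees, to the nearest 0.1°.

126.7

a · b = 13·(-4) + 2·6 + (-7)·8 = -52 + 12 - 56 = -96
|a|² = 169 + 4 + 49 = 222,  |a| = √222 ≈ 14.899664
|b|² = 16 + 36 + 64 = 116,  |b| = √116 ≈ 10.770330
cos θ = -96 / (14.899664 · 10.770330) ≈ -0.59823
θ = arccos(-0.59823) ≈ 126.7°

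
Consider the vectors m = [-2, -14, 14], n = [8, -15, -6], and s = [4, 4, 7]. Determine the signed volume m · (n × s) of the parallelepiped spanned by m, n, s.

2570

n × s:
i: (-15)·7 - (-6)·4 = -105 - (-24) = -81
j: (-6)·4 - 8·7 = -24 - 56 = -80
k: 8·4 - (-15)·4 = 32 - (-60) = 92
n × s = (-81, -80, 92)
m · (n × s) = (-2)·(-81) + (-14)·(-80) + 14·92 = 162 + 1120 + 1288 = 2570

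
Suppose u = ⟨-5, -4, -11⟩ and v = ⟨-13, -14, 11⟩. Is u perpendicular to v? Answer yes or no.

yes

u · v = (-5)·(-13) + (-4)·(-14) + (-11)·11 = 65 + 56 - 121 = 0
Zero, so the vectors are orthogonal.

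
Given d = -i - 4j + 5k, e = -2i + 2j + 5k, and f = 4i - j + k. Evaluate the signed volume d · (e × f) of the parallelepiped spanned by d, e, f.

e × f:
i: 2·1 - 5·(-1) = 2 - (-5) = 7
j: 5·4 - (-2)·1 = 20 - (-2) = 22
k: (-2)·(-1) - 2·4 = 2 - 8 = -6
e × f = (7, 22, -6)
d · (e × f) = (-1)·7 + (-4)·22 + 5·(-6) = -7 - 88 - 30 = -125

-125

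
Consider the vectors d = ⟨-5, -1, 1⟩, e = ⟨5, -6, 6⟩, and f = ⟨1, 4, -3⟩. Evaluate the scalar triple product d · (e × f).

35

e × f:
i: (-6)·(-3) - 6·4 = 18 - 24 = -6
j: 6·1 - 5·(-3) = 6 - (-15) = 21
k: 5·4 - (-6)·1 = 20 - (-6) = 26
e × f = (-6, 21, 26)
d · (e × f) = (-5)·(-6) + (-1)·21 + 1·26 = 30 - 21 + 26 = 35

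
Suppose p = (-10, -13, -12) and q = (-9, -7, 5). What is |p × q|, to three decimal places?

222.203

i: (-13)·5 - (-12)·(-7) = -65 - 84 = -149
j: (-12)·(-9) - (-10)·5 = 108 - (-50) = 158
k: (-10)·(-7) - (-13)·(-9) = 70 - 117 = -47
p × q = (-149, 158, -47)
|p × q| = √((-149)² + 158² + (-47)²) = √49374 ≈ 222.2026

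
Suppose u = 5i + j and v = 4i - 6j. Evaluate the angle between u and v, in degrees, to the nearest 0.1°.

u · v = 5·4 + 1·(-6) = 20 - 6 = 14
|u|² = 25 + 1 = 26,  |u| = √26 ≈ 5.099020
|v|² = 16 + 36 = 52,  |v| = √52 ≈ 7.211103
cos θ = 14 / (5.099020 · 7.211103) ≈ 0.38075
θ = arccos(0.38075) ≈ 67.6°

67.6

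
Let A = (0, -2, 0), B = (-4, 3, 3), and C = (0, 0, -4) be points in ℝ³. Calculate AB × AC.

AB = (-4, 5, 3)
AC = (0, 2, -4)
i: 5·(-4) - 3·2 = -20 - 6 = -26
j: 3·0 - (-4)·(-4) = 0 - 16 = -16
k: (-4)·2 - 5·0 = -8 - 0 = -8
AB × AC = (-26, -16, -8)

(-26, -16, -8)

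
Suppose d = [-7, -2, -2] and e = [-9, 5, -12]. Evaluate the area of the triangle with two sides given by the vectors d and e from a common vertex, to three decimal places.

45.610

i: (-2)·(-12) - (-2)·5 = 24 - (-10) = 34
j: (-2)·(-9) - (-7)·(-12) = 18 - 84 = -66
k: (-7)·5 - (-2)·(-9) = -35 - 18 = -53
d × e = (34, -66, -53)
|d × e| = √(34² + (-66)² + (-53)²) = √8321 ≈ 91.2195
area = ½ · 91.2195 ≈ 45.610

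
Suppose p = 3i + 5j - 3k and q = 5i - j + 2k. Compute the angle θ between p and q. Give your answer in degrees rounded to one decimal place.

83.6

p · q = 3·5 + 5·(-1) + (-3)·2 = 15 - 5 - 6 = 4
|p|² = 9 + 25 + 9 = 43,  |p| = √43 ≈ 6.557439
|q|² = 25 + 1 + 4 = 30,  |q| = √30 ≈ 5.477226
cos θ = 4 / (6.557439 · 5.477226) ≈ 0.11137
θ = arccos(0.11137) ≈ 83.6°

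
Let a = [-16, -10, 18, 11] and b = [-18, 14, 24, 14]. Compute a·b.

a · b = (-16)·(-18) + (-10)·14 + 18·24 + 11·14 = 288 - 140 + 432 + 154 = 734

734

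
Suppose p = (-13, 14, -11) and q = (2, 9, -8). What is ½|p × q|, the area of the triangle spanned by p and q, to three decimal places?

96.268

i: 14·(-8) - (-11)·9 = -112 - (-99) = -13
j: (-11)·2 - (-13)·(-8) = -22 - 104 = -126
k: (-13)·9 - 14·2 = -117 - 28 = -145
p × q = (-13, -126, -145)
|p × q| = √((-13)² + (-126)² + (-145)²) = √37070 ≈ 192.5357
area = ½ · 192.5357 ≈ 96.268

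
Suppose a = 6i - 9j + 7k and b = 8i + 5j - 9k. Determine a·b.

-60

a · b = 6·8 + (-9)·5 + 7·(-9) = 48 - 45 - 63 = -60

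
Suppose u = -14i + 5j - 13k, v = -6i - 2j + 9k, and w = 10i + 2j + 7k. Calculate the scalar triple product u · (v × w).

1004

v × w:
i: (-2)·7 - 9·2 = -14 - 18 = -32
j: 9·10 - (-6)·7 = 90 - (-42) = 132
k: (-6)·2 - (-2)·10 = -12 - (-20) = 8
v × w = (-32, 132, 8)
u · (v × w) = (-14)·(-32) + 5·132 + (-13)·8 = 448 + 660 - 104 = 1004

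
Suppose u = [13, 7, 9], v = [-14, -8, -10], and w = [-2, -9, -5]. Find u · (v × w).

v × w:
i: (-8)·(-5) - (-10)·(-9) = 40 - 90 = -50
j: (-10)·(-2) - (-14)·(-5) = 20 - 70 = -50
k: (-14)·(-9) - (-8)·(-2) = 126 - 16 = 110
v × w = (-50, -50, 110)
u · (v × w) = 13·(-50) + 7·(-50) + 9·110 = -650 - 350 + 990 = -10

-10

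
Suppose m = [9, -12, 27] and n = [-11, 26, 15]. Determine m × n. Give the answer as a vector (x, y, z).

i: (-12)·15 - 27·26 = -180 - 702 = -882
j: 27·(-11) - 9·15 = -297 - 135 = -432
k: 9·26 - (-12)·(-11) = 234 - 132 = 102
m × n = (-882, -432, 102)

(-882, -432, 102)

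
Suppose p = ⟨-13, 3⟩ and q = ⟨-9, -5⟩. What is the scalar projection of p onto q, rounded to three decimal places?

9.907

p · q = (-13)·(-9) + 3·(-5) = 117 - 15 = 102
|q| = √(81 + 25) = √106 ≈ 10.2956
comp_q p = 102 / √106 ≈ 9.907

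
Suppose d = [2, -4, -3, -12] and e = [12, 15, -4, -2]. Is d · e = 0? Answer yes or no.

yes

d · e = 2·12 + (-4)·15 + (-3)·(-4) + (-12)·(-2) = 24 - 60 + 12 + 24 = 0
Zero, so the vectors are orthogonal.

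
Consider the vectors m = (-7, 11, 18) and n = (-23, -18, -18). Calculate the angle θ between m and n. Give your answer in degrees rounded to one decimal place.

m · n = (-7)·(-23) + 11·(-18) + 18·(-18) = 161 - 198 - 324 = -361
|m|² = 49 + 121 + 324 = 494,  |m| = √494 ≈ 22.226111
|n|² = 529 + 324 + 324 = 1177,  |n| = √1177 ≈ 34.307434
cos θ = -361 / (22.226111 · 34.307434) ≈ -0.47343
θ = arccos(-0.47343) ≈ 118.3°

118.3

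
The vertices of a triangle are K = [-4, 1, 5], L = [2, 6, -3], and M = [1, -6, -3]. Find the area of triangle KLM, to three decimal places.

58.671

KL = (6, 5, -8),  KM = (5, -7, -8)
i: 5·(-8) - (-8)·(-7) = -40 - 56 = -96
j: (-8)·5 - 6·(-8) = -40 - (-48) = 8
k: 6·(-7) - 5·5 = -42 - 25 = -67
KL × KM = (-96, 8, -67)
|KL × KM| = √13769 ≈ 117.3414
area = ½ · 117.3414 ≈ 58.671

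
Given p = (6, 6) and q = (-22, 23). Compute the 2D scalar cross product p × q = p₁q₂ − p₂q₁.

270

6·23 - 6·(-22) = 138 - (-132) = 270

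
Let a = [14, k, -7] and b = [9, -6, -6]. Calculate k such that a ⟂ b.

a · b = 14·9 + k·(-6) + (-7)·(-6) = 168 - 6k
Set equal to 0: -6k = -168, so k = 28.

28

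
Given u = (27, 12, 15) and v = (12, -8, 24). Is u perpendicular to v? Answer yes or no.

u · v = 27·12 + 12·(-8) + 15·24 = 324 - 96 + 360 = 588
Nonzero, so the vectors are not orthogonal.

no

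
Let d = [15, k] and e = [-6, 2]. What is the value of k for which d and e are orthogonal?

45

d · e = 15·(-6) + k·2 = -90 + 2k
Set equal to 0: 2k = 90, so k = 45.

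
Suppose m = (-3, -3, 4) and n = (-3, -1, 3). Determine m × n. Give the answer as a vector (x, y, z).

i: (-3)·3 - 4·(-1) = -9 - (-4) = -5
j: 4·(-3) - (-3)·3 = -12 - (-9) = -3
k: (-3)·(-1) - (-3)·(-3) = 3 - 9 = -6
m × n = (-5, -3, -6)

(-5, -3, -6)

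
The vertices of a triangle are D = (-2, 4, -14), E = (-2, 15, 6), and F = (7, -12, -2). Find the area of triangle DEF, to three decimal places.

248.246

DE = (0, 11, 20),  DF = (9, -16, 12)
i: 11·12 - 20·(-16) = 132 - (-320) = 452
j: 20·9 - 0·12 = 180 - 0 = 180
k: 0·(-16) - 11·9 = 0 - 99 = -99
DE × DF = (452, 180, -99)
|DE × DF| = √246505 ≈ 496.4927
area = ½ · 496.4927 ≈ 248.246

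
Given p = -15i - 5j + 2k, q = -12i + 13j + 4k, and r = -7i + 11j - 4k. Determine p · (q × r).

1738

q × r:
i: 13·(-4) - 4·11 = -52 - 44 = -96
j: 4·(-7) - (-12)·(-4) = -28 - 48 = -76
k: (-12)·11 - 13·(-7) = -132 - (-91) = -41
q × r = (-96, -76, -41)
p · (q × r) = (-15)·(-96) + (-5)·(-76) + 2·(-41) = 1440 + 380 - 82 = 1738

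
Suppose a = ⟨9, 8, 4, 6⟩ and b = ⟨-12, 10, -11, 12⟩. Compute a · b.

0

a · b = 9·(-12) + 8·10 + 4·(-11) + 6·12 = -108 + 80 - 44 + 72 = 0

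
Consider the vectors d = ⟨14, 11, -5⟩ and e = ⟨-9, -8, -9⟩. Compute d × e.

i: 11·(-9) - (-5)·(-8) = -99 - 40 = -139
j: (-5)·(-9) - 14·(-9) = 45 - (-126) = 171
k: 14·(-8) - 11·(-9) = -112 - (-99) = -13
d × e = (-139, 171, -13)

(-139, 171, -13)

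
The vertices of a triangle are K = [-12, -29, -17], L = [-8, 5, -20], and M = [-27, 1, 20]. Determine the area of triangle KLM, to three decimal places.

KL = (4, 34, -3),  KM = (-15, 30, 37)
i: 34·37 - (-3)·30 = 1258 - (-90) = 1348
j: (-3)·(-15) - 4·37 = 45 - 148 = -103
k: 4·30 - 34·(-15) = 120 - (-510) = 630
KL × KM = (1348, -103, 630)
|KL × KM| = √2224613 ≈ 1491.5137
area = ½ · 1491.5137 ≈ 745.757

745.757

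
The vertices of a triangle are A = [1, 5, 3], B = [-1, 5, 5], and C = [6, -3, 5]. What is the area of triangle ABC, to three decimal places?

AB = (-2, 0, 2),  AC = (5, -8, 2)
i: 0·2 - 2·(-8) = 0 - (-16) = 16
j: 2·5 - (-2)·2 = 10 - (-4) = 14
k: (-2)·(-8) - 0·5 = 16 - 0 = 16
AB × AC = (16, 14, 16)
|AB × AC| = √708 ≈ 26.6083
area = ½ · 26.6083 ≈ 13.304

13.304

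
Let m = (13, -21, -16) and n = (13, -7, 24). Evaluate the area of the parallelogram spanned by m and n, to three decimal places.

826.426

i: (-21)·24 - (-16)·(-7) = -504 - 112 = -616
j: (-16)·13 - 13·24 = -208 - 312 = -520
k: 13·(-7) - (-21)·13 = -91 - (-273) = 182
m × n = (-616, -520, 182)
|m × n| = √((-616)² + (-520)² + 182²) = √682980 ≈ 826.4260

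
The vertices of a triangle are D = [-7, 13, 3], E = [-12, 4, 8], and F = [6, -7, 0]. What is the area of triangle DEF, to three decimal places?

128.178

DE = (-5, -9, 5),  DF = (13, -20, -3)
i: (-9)·(-3) - 5·(-20) = 27 - (-100) = 127
j: 5·13 - (-5)·(-3) = 65 - 15 = 50
k: (-5)·(-20) - (-9)·13 = 100 - (-117) = 217
DE × DF = (127, 50, 217)
|DE × DF| = √65718 ≈ 256.3552
area = ½ · 256.3552 ≈ 128.178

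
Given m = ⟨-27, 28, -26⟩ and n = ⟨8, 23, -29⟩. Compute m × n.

(-214, -991, -845)

i: 28·(-29) - (-26)·23 = -812 - (-598) = -214
j: (-26)·8 - (-27)·(-29) = -208 - 783 = -991
k: (-27)·23 - 28·8 = -621 - 224 = -845
m × n = (-214, -991, -845)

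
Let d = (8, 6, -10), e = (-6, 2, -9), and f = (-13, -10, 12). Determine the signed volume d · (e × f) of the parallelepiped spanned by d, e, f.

-254

e × f:
i: 2·12 - (-9)·(-10) = 24 - 90 = -66
j: (-9)·(-13) - (-6)·12 = 117 - (-72) = 189
k: (-6)·(-10) - 2·(-13) = 60 - (-26) = 86
e × f = (-66, 189, 86)
d · (e × f) = 8·(-66) + 6·189 + (-10)·86 = -528 + 1134 - 860 = -254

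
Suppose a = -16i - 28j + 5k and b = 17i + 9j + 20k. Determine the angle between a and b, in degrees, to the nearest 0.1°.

117.9

a · b = (-16)·17 + (-28)·9 + 5·20 = -272 - 252 + 100 = -424
|a|² = 256 + 784 + 25 = 1065,  |a| = √1065 ≈ 32.634338
|b|² = 289 + 81 + 400 = 770,  |b| = √770 ≈ 27.748874
cos θ = -424 / (32.634338 · 27.748874) ≈ -0.46822
θ = arccos(-0.46822) ≈ 117.9°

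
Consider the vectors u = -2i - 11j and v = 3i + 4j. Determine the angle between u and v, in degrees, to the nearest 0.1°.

153.4

u · v = (-2)·3 + (-11)·4 = -6 - 44 = -50
|u|² = 4 + 121 = 125,  |u| = √125 ≈ 11.180340
|v|² = 9 + 16 = 25,  |v| = √25 ≈ 5.000000
cos θ = -50 / (11.180340 · 5.000000) ≈ -0.89443
θ = arccos(-0.89443) ≈ 153.4°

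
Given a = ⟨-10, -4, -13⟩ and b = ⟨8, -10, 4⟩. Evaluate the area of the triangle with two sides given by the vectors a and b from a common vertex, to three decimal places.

103.484

i: (-4)·4 - (-13)·(-10) = -16 - 130 = -146
j: (-13)·8 - (-10)·4 = -104 - (-40) = -64
k: (-10)·(-10) - (-4)·8 = 100 - (-32) = 132
a × b = (-146, -64, 132)
|a × b| = √((-146)² + (-64)² + 132²) = √42836 ≈ 206.9686
area = ½ · 206.9686 ≈ 103.484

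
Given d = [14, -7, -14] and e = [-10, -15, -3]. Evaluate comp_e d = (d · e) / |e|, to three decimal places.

0.383

d · e = 14·(-10) + (-7)·(-15) + (-14)·(-3) = -140 + 105 + 42 = 7
|e| = √(100 + 225 + 9) = √334 ≈ 18.2757
comp_e d = 7 / √334 ≈ 0.383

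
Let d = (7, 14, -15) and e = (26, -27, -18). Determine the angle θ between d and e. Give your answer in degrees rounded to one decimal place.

d · e = 7·26 + 14·(-27) + (-15)·(-18) = 182 - 378 + 270 = 74
|d|² = 49 + 196 + 225 = 470,  |d| = √470 ≈ 21.679483
|e|² = 676 + 729 + 324 = 1729,  |e| = √1729 ≈ 41.581246
cos θ = 74 / (21.679483 · 41.581246) ≈ 0.08209
θ = arccos(0.08209) ≈ 85.3°

85.3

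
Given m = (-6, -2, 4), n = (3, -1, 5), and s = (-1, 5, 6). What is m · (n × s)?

288

n × s:
i: (-1)·6 - 5·5 = -6 - 25 = -31
j: 5·(-1) - 3·6 = -5 - 18 = -23
k: 3·5 - (-1)·(-1) = 15 - 1 = 14
n × s = (-31, -23, 14)
m · (n × s) = (-6)·(-31) + (-2)·(-23) + 4·14 = 186 + 46 + 56 = 288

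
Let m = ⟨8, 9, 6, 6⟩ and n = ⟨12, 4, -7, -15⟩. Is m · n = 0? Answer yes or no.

m · n = 8·12 + 9·4 + 6·(-7) + 6·(-15) = 96 + 36 - 42 - 90 = 0
Zero, so the vectors are orthogonal.

yes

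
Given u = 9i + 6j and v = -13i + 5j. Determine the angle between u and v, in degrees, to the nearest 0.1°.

125.3

u · v = 9·(-13) + 6·5 = -117 + 30 = -87
|u|² = 81 + 36 = 117,  |u| = √117 ≈ 10.816654
|v|² = 169 + 25 = 194,  |v| = √194 ≈ 13.928388
cos θ = -87 / (10.816654 · 13.928388) ≈ -0.57746
θ = arccos(-0.57746) ≈ 125.3°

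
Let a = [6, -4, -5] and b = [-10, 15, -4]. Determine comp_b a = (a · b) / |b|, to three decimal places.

a · b = 6·(-10) + (-4)·15 + (-5)·(-4) = -60 - 60 + 20 = -100
|b| = √(100 + 225 + 16) = √341 ≈ 18.4662
comp_b a = -100 / √341 ≈ -5.415

-5.415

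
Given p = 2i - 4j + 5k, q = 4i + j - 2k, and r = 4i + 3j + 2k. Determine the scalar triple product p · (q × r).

120

q × r:
i: 1·2 - (-2)·3 = 2 - (-6) = 8
j: (-2)·4 - 4·2 = -8 - 8 = -16
k: 4·3 - 1·4 = 12 - 4 = 8
q × r = (8, -16, 8)
p · (q × r) = 2·8 + (-4)·(-16) + 5·8 = 16 + 64 + 40 = 120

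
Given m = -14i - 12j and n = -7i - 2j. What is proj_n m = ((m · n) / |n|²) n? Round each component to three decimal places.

m · n = (-14)·(-7) + (-12)·(-2) = 98 + 24 = 122
|n|² = 49 + 4 = 53
proj_n m = (122/53) · (-7, -2) ≈ (-16.113, -4.604)

(-16.113, -4.604)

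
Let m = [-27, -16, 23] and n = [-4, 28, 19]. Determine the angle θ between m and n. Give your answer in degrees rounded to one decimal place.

m · n = (-27)·(-4) + (-16)·28 + 23·19 = 108 - 448 + 437 = 97
|m|² = 729 + 256 + 529 = 1514,  |m| = √1514 ≈ 38.910153
|n|² = 16 + 784 + 361 = 1161,  |n| = √1161 ≈ 34.073450
cos θ = 97 / (38.910153 · 34.073450) ≈ 0.07316
θ = arccos(0.07316) ≈ 85.8°

85.8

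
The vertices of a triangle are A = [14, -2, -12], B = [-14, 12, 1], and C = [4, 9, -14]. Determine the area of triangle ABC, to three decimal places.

151.708

AB = (-28, 14, 13),  AC = (-10, 11, -2)
i: 14·(-2) - 13·11 = -28 - 143 = -171
j: 13·(-10) - (-28)·(-2) = -130 - 56 = -186
k: (-28)·11 - 14·(-10) = -308 - (-140) = -168
AB × AC = (-171, -186, -168)
|AB × AC| = √92061 ≈ 303.4156
area = ½ · 303.4156 ≈ 151.708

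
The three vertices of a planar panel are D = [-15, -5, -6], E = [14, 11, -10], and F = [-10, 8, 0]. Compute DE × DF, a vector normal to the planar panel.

DE = (29, 16, -4)
DF = (5, 13, 6)
i: 16·6 - (-4)·13 = 96 - (-52) = 148
j: (-4)·5 - 29·6 = -20 - 174 = -194
k: 29·13 - 16·5 = 377 - 80 = 297
DE × DF = (148, -194, 297)

(148, -194, 297)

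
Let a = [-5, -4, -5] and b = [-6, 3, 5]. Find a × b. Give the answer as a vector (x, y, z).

i: (-4)·5 - (-5)·3 = -20 - (-15) = -5
j: (-5)·(-6) - (-5)·5 = 30 - (-25) = 55
k: (-5)·3 - (-4)·(-6) = -15 - 24 = -39
a × b = (-5, 55, -39)

(-5, 55, -39)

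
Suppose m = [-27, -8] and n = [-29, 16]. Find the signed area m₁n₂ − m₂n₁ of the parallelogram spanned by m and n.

(-27)·16 - (-8)·(-29) = -432 - 232 = -664

-664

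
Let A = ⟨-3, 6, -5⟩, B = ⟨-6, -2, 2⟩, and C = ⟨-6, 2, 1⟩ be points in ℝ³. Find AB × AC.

(-20, -3, -12)

AB = (-3, -8, 7)
AC = (-3, -4, 6)
i: (-8)·6 - 7·(-4) = -48 - (-28) = -20
j: 7·(-3) - (-3)·6 = -21 - (-18) = -3
k: (-3)·(-4) - (-8)·(-3) = 12 - 24 = -12
AB × AC = (-20, -3, -12)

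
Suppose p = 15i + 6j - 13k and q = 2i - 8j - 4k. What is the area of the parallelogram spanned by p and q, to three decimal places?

186.987

i: 6·(-4) - (-13)·(-8) = -24 - 104 = -128
j: (-13)·2 - 15·(-4) = -26 - (-60) = 34
k: 15·(-8) - 6·2 = -120 - 12 = -132
p × q = (-128, 34, -132)
|p × q| = √((-128)² + 34² + (-132)²) = √34964 ≈ 186.9866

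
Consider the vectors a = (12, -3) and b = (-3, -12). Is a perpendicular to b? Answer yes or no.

yes

a · b = 12·(-3) + (-3)·(-12) = -36 + 36 = 0
Zero, so the vectors are orthogonal.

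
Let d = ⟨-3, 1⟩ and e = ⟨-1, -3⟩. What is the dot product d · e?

d · e = (-3)·(-1) + 1·(-3) = 3 - 3 = 0

0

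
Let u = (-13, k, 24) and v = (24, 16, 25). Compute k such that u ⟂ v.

-18

u · v = (-13)·24 + k·16 + 24·25 = 288 + 16k
Set equal to 0: 16k = -288, so k = -18.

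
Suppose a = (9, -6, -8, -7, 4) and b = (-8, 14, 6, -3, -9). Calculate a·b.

-219

a · b = 9·(-8) + (-6)·14 + (-8)·6 + (-7)·(-3) + 4·(-9) = -72 - 84 - 48 + 21 - 36 = -219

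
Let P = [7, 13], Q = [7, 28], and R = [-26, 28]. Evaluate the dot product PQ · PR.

PQ = Q − P = (0, 15)
PR = R − P = (-33, 15)
PQ · PR = 0·(-33) + 15·15 = 0 + 225 = 225

225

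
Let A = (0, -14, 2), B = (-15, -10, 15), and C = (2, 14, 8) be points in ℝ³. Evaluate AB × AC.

(-340, 116, -428)

AB = (-15, 4, 13)
AC = (2, 28, 6)
i: 4·6 - 13·28 = 24 - 364 = -340
j: 13·2 - (-15)·6 = 26 - (-90) = 116
k: (-15)·28 - 4·2 = -420 - 8 = -428
AB × AC = (-340, 116, -428)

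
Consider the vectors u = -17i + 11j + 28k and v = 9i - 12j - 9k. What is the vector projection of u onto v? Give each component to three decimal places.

u · v = (-17)·9 + 11·(-12) + 28·(-9) = -153 - 132 - 252 = -537
|v|² = 81 + 144 + 81 = 306
proj_v u = (-537/306) · (9, -12, -9) ≈ (-15.794, 21.059, 15.794)

(-15.794, 21.059, 15.794)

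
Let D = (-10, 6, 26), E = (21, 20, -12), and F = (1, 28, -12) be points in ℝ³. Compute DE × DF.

DE = (31, 14, -38)
DF = (11, 22, -38)
i: 14·(-38) - (-38)·22 = -532 - (-836) = 304
j: (-38)·11 - 31·(-38) = -418 - (-1178) = 760
k: 31·22 - 14·11 = 682 - 154 = 528
DE × DF = (304, 760, 528)

(304, 760, 528)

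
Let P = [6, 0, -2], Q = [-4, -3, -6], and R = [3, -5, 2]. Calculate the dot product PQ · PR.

PQ = Q − P = (-10, -3, -4)
PR = R − P = (-3, -5, 4)
PQ · PR = (-10)·(-3) + (-3)·(-5) + (-4)·4 = 30 + 15 - 16 = 29

29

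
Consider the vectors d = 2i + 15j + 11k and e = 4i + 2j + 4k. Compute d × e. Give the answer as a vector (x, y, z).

(38, 36, -56)

i: 15·4 - 11·2 = 60 - 22 = 38
j: 11·4 - 2·4 = 44 - 8 = 36
k: 2·2 - 15·4 = 4 - 60 = -56
d × e = (38, 36, -56)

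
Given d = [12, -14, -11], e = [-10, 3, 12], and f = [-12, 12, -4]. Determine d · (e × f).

e × f:
i: 3·(-4) - 12·12 = -12 - 144 = -156
j: 12·(-12) - (-10)·(-4) = -144 - 40 = -184
k: (-10)·12 - 3·(-12) = -120 - (-36) = -84
e × f = (-156, -184, -84)
d · (e × f) = 12·(-156) + (-14)·(-184) + (-11)·(-84) = -1872 + 2576 + 924 = 1628

1628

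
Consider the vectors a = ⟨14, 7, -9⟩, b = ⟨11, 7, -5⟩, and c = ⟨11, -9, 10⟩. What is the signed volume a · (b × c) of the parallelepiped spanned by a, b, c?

b × c:
i: 7·10 - (-5)·(-9) = 70 - 45 = 25
j: (-5)·11 - 11·10 = -55 - 110 = -165
k: 11·(-9) - 7·11 = -99 - 77 = -176
b × c = (25, -165, -176)
a · (b × c) = 14·25 + 7·(-165) + (-9)·(-176) = 350 - 1155 + 1584 = 779

779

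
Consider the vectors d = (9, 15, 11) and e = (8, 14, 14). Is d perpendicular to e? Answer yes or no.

no

d · e = 9·8 + 15·14 + 11·14 = 72 + 210 + 154 = 436
Nonzero, so the vectors are not orthogonal.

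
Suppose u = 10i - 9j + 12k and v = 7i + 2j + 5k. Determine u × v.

i: (-9)·5 - 12·2 = -45 - 24 = -69
j: 12·7 - 10·5 = 84 - 50 = 34
k: 10·2 - (-9)·7 = 20 - (-63) = 83
u × v = (-69, 34, 83)

(-69, 34, 83)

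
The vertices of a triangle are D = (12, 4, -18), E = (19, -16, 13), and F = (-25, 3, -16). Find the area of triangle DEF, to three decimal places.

DE = (7, -20, 31),  DF = (-37, -1, 2)
i: (-20)·2 - 31·(-1) = -40 - (-31) = -9
j: 31·(-37) - 7·2 = -1147 - 14 = -1161
k: 7·(-1) - (-20)·(-37) = -7 - 740 = -747
DE × DF = (-9, -1161, -747)
|DE × DF| = √1906011 ≈ 1380.5836
area = ½ · 1380.5836 ≈ 690.292

690.292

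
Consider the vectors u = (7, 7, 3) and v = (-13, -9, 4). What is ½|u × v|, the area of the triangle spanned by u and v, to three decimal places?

i: 7·4 - 3·(-9) = 28 - (-27) = 55
j: 3·(-13) - 7·4 = -39 - 28 = -67
k: 7·(-9) - 7·(-13) = -63 - (-91) = 28
u × v = (55, -67, 28)
|u × v| = √(55² + (-67)² + 28²) = √8298 ≈ 91.0934
area = ½ · 91.0934 ≈ 45.547

45.547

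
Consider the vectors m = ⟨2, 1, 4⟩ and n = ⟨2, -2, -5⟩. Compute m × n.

i: 1·(-5) - 4·(-2) = -5 - (-8) = 3
j: 4·2 - 2·(-5) = 8 - (-10) = 18
k: 2·(-2) - 1·2 = -4 - 2 = -6
m × n = (3, 18, -6)

(3, 18, -6)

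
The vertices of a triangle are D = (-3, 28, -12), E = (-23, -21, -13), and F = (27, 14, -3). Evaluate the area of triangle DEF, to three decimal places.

DE = (-20, -49, -1),  DF = (30, -14, 9)
i: (-49)·9 - (-1)·(-14) = -441 - 14 = -455
j: (-1)·30 - (-20)·9 = -30 - (-180) = 150
k: (-20)·(-14) - (-49)·30 = 280 - (-1470) = 1750
DE × DF = (-455, 150, 1750)
|DE × DF| = √3292025 ≈ 1814.3938
area = ½ · 1814.3938 ≈ 907.197

907.197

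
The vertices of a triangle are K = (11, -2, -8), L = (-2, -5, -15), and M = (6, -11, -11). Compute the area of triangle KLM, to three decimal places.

57.741

KL = (-13, -3, -7),  KM = (-5, -9, -3)
i: (-3)·(-3) - (-7)·(-9) = 9 - 63 = -54
j: (-7)·(-5) - (-13)·(-3) = 35 - 39 = -4
k: (-13)·(-9) - (-3)·(-5) = 117 - 15 = 102
KL × KM = (-54, -4, 102)
|KL × KM| = √13336 ≈ 115.4816
area = ½ · 115.4816 ≈ 57.741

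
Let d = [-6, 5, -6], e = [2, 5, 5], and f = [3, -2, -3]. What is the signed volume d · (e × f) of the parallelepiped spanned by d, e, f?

e × f:
i: 5·(-3) - 5·(-2) = -15 - (-10) = -5
j: 5·3 - 2·(-3) = 15 - (-6) = 21
k: 2·(-2) - 5·3 = -4 - 15 = -19
e × f = (-5, 21, -19)
d · (e × f) = (-6)·(-5) + 5·21 + (-6)·(-19) = 30 + 105 + 114 = 249

249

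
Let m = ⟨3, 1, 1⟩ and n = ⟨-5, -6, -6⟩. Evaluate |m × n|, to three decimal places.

18.385

i: 1·(-6) - 1·(-6) = -6 - (-6) = 0
j: 1·(-5) - 3·(-6) = -5 - (-18) = 13
k: 3·(-6) - 1·(-5) = -18 - (-5) = -13
m × n = (0, 13, -13)
|m × n| = √(0² + 13² + (-13)²) = √338 ≈ 18.3848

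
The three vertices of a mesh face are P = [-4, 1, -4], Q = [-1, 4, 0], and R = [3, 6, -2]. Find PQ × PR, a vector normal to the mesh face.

PQ = (3, 3, 4)
PR = (7, 5, 2)
i: 3·2 - 4·5 = 6 - 20 = -14
j: 4·7 - 3·2 = 28 - 6 = 22
k: 3·5 - 3·7 = 15 - 21 = -6
PQ × PR = (-14, 22, -6)

(-14, 22, -6)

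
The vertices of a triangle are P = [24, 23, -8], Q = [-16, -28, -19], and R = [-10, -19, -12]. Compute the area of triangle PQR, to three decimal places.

PQ = (-40, -51, -11),  PR = (-34, -42, -4)
i: (-51)·(-4) - (-11)·(-42) = 204 - 462 = -258
j: (-11)·(-34) - (-40)·(-4) = 374 - 160 = 214
k: (-40)·(-42) - (-51)·(-34) = 1680 - 1734 = -54
PQ × PR = (-258, 214, -54)
|PQ × PR| = √115276 ≈ 339.5232
area = ½ · 339.5232 ≈ 169.762

169.762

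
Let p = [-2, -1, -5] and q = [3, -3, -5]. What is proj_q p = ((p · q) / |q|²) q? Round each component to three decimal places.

p · q = (-2)·3 + (-1)·(-3) + (-5)·(-5) = -6 + 3 + 25 = 22
|q|² = 9 + 9 + 25 = 43
proj_q p = (22/43) · (3, -3, -5) ≈ (1.535, -1.535, -2.558)

(1.535, -1.535, -2.558)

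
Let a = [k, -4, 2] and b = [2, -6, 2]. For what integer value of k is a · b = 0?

a · b = k·2 + (-4)·(-6) + 2·2 = 28 + 2k
Set equal to 0: 2k = -28, so k = -14.

-14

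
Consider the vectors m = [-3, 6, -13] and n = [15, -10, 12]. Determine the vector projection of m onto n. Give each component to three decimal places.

(-8.348, 5.565, -6.678)

m · n = (-3)·15 + 6·(-10) + (-13)·12 = -45 - 60 - 156 = -261
|n|² = 225 + 100 + 144 = 469
proj_n m = (-261/469) · (15, -10, 12) ≈ (-8.348, 5.565, -6.678)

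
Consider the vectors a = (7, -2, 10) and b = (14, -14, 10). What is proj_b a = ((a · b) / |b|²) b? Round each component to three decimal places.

a · b = 7·14 + (-2)·(-14) + 10·10 = 98 + 28 + 100 = 226
|b|² = 196 + 196 + 100 = 492
proj_b a = (226/492) · (14, -14, 10) ≈ (6.431, -6.431, 4.593)

(6.431, -6.431, 4.593)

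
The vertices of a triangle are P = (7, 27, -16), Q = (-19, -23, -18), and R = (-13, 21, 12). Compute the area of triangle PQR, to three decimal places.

PQ = (-26, -50, -2),  PR = (-20, -6, 28)
i: (-50)·28 - (-2)·(-6) = -1400 - 12 = -1412
j: (-2)·(-20) - (-26)·28 = 40 - (-728) = 768
k: (-26)·(-6) - (-50)·(-20) = 156 - 1000 = -844
PQ × PR = (-1412, 768, -844)
|PQ × PR| = √3295904 ≈ 1815.4625
area = ½ · 1815.4625 ≈ 907.731

907.731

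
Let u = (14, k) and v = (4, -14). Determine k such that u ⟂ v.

u · v = 14·4 + k·(-14) = 56 - 14k
Set equal to 0: -14k = -56, so k = 4.

4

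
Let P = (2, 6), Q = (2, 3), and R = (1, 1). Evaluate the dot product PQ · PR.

15

PQ = Q − P = (0, -3)
PR = R − P = (-1, -5)
PQ · PR = 0·(-1) + (-3)·(-5) = 0 + 15 = 15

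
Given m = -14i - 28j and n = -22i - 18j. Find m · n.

812

m · n = (-14)·(-22) + (-28)·(-18) = 308 + 504 = 812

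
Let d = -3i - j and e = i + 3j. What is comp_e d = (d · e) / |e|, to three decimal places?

-1.897

d · e = (-3)·1 + (-1)·3 = -3 - 3 = -6
|e| = √(1 + 9) = √10 ≈ 3.1623
comp_e d = -6 / √10 ≈ -1.897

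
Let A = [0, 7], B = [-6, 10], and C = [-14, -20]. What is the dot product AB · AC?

AB = B − A = (-6, 3)
AC = C − A = (-14, -27)
AB · AC = (-6)·(-14) + 3·(-27) = 84 - 81 = 3

3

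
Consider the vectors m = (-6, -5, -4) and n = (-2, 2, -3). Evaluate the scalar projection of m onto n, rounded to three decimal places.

3.395

m · n = (-6)·(-2) + (-5)·2 + (-4)·(-3) = 12 - 10 + 12 = 14
|n| = √(4 + 4 + 9) = √17 ≈ 4.1231
comp_n m = 14 / √17 ≈ 3.395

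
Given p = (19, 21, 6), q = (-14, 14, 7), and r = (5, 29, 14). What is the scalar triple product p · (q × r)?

1862

q × r:
i: 14·14 - 7·29 = 196 - 203 = -7
j: 7·5 - (-14)·14 = 35 - (-196) = 231
k: (-14)·29 - 14·5 = -406 - 70 = -476
q × r = (-7, 231, -476)
p · (q × r) = 19·(-7) + 21·231 + 6·(-476) = -133 + 4851 - 2856 = 1862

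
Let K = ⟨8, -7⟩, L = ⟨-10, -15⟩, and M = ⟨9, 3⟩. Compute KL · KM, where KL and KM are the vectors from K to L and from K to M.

-98

KL = L − K = (-18, -8)
KM = M − K = (1, 10)
KL · KM = (-18)·1 + (-8)·10 = -18 - 80 = -98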